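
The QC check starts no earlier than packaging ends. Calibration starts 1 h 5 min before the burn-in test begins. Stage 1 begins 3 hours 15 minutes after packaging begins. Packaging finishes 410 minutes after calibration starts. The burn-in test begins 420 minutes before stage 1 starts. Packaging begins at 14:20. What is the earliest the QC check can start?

Stage 1 starts at 14:20 + 195 min = 17:35.
The burn-in test starts at 17:35 − 420 min = 10:35.
Calibration starts at 10:35 − 65 min = 09:30.
Packaging ends at 09:30 + 410 min = 16:20.
The QC check is bounded by packaging, so the earliest it can start is 16:20.

16:20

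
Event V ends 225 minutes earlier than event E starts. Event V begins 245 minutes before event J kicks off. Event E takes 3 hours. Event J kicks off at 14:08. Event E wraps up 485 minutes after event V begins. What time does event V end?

11:23

Event V starts at 14:08 − 245 min = 10:03.
Event E ends at 10:03 + 485 min = 18:08.
Event E starts at 18:08 − 180 min = 15:08.
Event V ends at 15:08 − 225 min = 11:23.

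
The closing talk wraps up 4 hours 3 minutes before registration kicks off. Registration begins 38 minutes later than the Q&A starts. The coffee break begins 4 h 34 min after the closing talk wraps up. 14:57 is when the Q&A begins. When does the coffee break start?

16:06

Registration starts at 14:57 + 38 min = 15:35.
The closing talk ends at 15:35 − 243 min = 11:32.
The coffee break starts at 11:32 + 274 min = 16:06.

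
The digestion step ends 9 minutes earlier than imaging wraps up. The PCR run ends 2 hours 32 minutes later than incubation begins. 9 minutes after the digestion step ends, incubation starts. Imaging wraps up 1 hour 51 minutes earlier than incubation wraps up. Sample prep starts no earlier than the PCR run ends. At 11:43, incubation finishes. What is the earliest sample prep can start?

Imaging ends at 11:43 − 111 min = 09:52.
The digestion step ends at 09:52 − 9 min = 09:43.
Incubation starts at 09:43 + 9 min = 09:52.
The PCR run ends at 09:52 + 152 min = 12:24.
Sample prep is bounded by the PCR run, so the earliest it can start is 12:24.

12:24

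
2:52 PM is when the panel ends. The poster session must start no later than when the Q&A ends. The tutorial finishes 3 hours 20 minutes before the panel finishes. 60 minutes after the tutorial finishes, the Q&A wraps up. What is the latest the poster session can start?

12:32 PM

The tutorial ends at 2:52 PM − 200 min = 11:32 AM.
The Q&A ends at 11:32 AM + 60 min = 12:32 PM.
The poster session is bounded by the Q&A, so the latest it can start is 12:32 PM.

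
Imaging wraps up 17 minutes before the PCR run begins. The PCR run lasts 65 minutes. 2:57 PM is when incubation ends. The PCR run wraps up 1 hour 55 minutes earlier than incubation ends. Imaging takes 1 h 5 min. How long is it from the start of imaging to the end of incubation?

The PCR run ends at 2:57 PM − 115 min = 1:02 PM.
The PCR run starts at 1:02 PM − 65 min = 11:57 AM.
Imaging ends at 11:57 AM − 17 min = 11:40 AM.
Imaging starts at 11:40 AM − 65 min = 10:35 AM.
From 10:35 AM to 2:57 PM is 4 hours 22 minutes.

4 hours 22 minutes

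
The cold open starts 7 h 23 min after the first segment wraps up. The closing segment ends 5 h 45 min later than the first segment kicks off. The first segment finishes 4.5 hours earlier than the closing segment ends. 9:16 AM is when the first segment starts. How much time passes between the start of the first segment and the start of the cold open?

8 hours 38 minutes

The closing segment ends at 9:16 AM + 345 min = 3:01 PM.
The first segment ends at 3:01 PM − 270 min = 10:31 AM.
The cold open starts at 10:31 AM + 443 min = 5:54 PM.
From 9:16 AM to 5:54 PM is 8 hours 38 minutes.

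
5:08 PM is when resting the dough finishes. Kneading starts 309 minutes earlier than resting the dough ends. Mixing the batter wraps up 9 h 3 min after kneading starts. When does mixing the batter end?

9:02 PM

Kneading starts at 5:08 PM − 309 min = 11:59 AM.
Mixing the batter ends at 11:59 AM + 543 min = 9:02 PM.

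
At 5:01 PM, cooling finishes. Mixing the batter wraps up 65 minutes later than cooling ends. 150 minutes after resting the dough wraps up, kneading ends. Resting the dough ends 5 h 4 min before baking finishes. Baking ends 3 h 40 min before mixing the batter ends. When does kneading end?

Mixing the batter ends at 5:01 PM + 65 min = 6:06 PM.
Baking ends at 6:06 PM − 220 min = 2:26 PM.
Resting the dough ends at 2:26 PM − 304 min = 9:22 AM.
Kneading ends at 9:22 AM + 150 min = 11:52 AM.

11:52 AM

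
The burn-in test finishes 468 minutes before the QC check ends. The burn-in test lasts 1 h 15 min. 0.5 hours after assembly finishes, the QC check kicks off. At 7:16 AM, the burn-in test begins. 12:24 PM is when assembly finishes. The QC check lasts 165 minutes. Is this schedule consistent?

The QC check starts at 12:24 PM + 30 min = 12:54 PM.
The QC check ends at 12:54 PM + 165 min = 3:39 PM.
The burn-in test ends at 3:39 PM − 468 min = 7:51 AM.
The burn-in test starts at 7:51 AM − 75 min = 6:36 AM.
But the burn-in test is also said to start at 7:16 AM — a 40-minute conflict.

No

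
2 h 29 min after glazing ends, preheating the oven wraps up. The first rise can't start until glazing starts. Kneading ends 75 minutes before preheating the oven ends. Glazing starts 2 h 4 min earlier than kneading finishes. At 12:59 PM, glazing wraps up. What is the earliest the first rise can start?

12:09 PM

Preheating the oven ends at 12:59 PM + 149 min = 3:28 PM.
Kneading ends at 3:28 PM − 75 min = 2:13 PM.
Glazing starts at 2:13 PM − 124 min = 12:09 PM.
The first rise is bounded by glazing, so the earliest it can start is 12:09 PM.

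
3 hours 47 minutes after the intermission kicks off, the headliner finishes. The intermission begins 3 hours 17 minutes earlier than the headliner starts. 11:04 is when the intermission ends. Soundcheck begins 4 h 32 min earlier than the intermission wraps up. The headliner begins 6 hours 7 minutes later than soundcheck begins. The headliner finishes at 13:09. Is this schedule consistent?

Yes

Soundcheck starts at 11:04 − 272 min = 06:32.
The headliner starts at 06:32 + 367 min = 12:39.
The intermission starts at 12:39 − 197 min = 09:22.
The headliner ends at 09:22 + 227 min = 13:09.
That matches the stated 13:09, so the schedule is consistent.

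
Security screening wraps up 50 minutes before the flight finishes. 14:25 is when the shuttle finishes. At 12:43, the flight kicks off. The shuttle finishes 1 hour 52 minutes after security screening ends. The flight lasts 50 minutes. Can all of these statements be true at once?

The flight ends at 12:43 + 50 min = 13:33.
Security screening ends at 13:33 − 50 min = 12:43.
The shuttle ends at 12:43 + 112 min = 14:35.
But the shuttle is also said to end at 14:25 — a 10-minute conflict.

No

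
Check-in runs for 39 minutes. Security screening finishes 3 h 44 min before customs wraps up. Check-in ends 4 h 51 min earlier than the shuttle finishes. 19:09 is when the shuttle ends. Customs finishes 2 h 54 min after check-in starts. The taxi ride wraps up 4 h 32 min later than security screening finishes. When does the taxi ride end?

Check-in ends at 19:09 − 291 min = 14:18.
Check-in starts at 14:18 − 39 min = 13:39.
Customs ends at 13:39 + 174 min = 16:33.
Security screening ends at 16:33 − 224 min = 12:49.
The taxi ride ends at 12:49 + 272 min = 17:21.

17:21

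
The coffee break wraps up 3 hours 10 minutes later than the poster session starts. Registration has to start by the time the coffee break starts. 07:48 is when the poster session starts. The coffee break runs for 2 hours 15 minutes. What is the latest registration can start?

The coffee break ends at 07:48 + 190 min = 10:58.
The coffee break starts at 10:58 − 135 min = 08:43.
Registration is bounded by the coffee break, so the latest it can start is 08:43.

08:43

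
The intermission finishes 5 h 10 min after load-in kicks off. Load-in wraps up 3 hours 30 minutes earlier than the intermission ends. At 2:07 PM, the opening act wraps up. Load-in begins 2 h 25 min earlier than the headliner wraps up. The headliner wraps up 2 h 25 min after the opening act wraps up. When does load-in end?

The headliner ends at 2:07 PM + 145 min = 4:32 PM.
Load-in starts at 4:32 PM − 145 min = 2:07 PM.
The intermission ends at 2:07 PM + 310 min = 7:17 PM.
Load-in ends at 7:17 PM − 210 min = 3:47 PM.

3:47 PM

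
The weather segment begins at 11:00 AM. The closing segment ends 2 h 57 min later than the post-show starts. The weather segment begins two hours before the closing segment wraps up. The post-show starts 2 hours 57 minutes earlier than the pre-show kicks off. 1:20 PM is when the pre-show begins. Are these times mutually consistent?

The post-show starts at 1:20 PM − 177 min = 10:23 AM.
The closing segment ends at 10:23 AM + 177 min = 1:20 PM.
The weather segment starts at 1:20 PM − 120 min = 11:20 AM.
But the weather segment is also said to start at 11:00 AM — a 20-minute conflict.

No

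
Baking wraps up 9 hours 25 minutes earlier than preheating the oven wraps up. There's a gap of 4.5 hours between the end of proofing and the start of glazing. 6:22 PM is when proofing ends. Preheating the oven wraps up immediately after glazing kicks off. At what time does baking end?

1:27 PM

Glazing starts at 6:22 PM + 270 min = 10:52 PM.
So preheating the oven ends at 10:52 PM.
Baking ends at 10:52 PM − 565 min = 1:27 PM.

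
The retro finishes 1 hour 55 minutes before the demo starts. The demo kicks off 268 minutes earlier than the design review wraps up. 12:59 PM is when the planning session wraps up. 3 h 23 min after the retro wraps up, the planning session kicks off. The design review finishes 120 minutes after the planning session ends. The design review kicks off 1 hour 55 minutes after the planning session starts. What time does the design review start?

The design review ends at 12:59 PM + 120 min = 2:59 PM.
The demo starts at 2:59 PM − 268 min = 10:31 AM.
The retro ends at 10:31 AM − 115 min = 8:36 AM.
The planning session starts at 8:36 AM + 203 min = 11:59 AM.
The design review starts at 11:59 AM + 115 min = 1:54 PM.

1:54 PM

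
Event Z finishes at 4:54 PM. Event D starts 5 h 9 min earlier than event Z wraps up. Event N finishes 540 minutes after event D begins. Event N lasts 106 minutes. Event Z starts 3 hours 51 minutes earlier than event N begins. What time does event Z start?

Event D starts at 4:54 PM − 309 min = 11:45 AM.
Event N ends at 11:45 AM + 540 min = 8:45 PM.
Event N starts at 8:45 PM − 106 min = 6:59 PM.
Event Z starts at 6:59 PM − 231 min = 3:08 PM.

3:08 PM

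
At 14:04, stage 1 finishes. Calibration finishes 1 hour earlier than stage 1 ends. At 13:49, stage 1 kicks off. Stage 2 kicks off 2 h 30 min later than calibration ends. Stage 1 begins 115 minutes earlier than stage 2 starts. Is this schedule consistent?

Calibration ends at 14:04 − 60 min = 13:04.
Stage 2 starts at 13:04 + 150 min = 15:34.
Stage 1 starts at 15:34 − 115 min = 13:39.
But stage 1 is also said to start at 13:49 — a 10-minute conflict.

No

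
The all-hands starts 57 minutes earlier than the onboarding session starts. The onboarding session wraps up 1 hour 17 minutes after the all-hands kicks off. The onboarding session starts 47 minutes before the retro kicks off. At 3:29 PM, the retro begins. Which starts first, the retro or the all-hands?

The onboarding session starts at 3:29 PM − 47 min = 2:42 PM.
The all-hands starts at 2:42 PM − 57 min = 1:45 PM.
The retro starts at 3:29 PM and the all-hands starts at 1:45 PM, so the all-hands is first.

the all-hands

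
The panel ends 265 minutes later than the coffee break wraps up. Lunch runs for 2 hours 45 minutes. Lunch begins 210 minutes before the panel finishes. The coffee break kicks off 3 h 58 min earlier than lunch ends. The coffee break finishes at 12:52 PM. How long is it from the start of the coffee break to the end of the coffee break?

18 minutes

The panel ends at 12:52 PM + 265 min = 5:17 PM.
Lunch starts at 5:17 PM − 210 min = 1:47 PM.
Lunch ends at 1:47 PM + 165 min = 4:32 PM.
The coffee break starts at 4:32 PM − 238 min = 12:34 PM.
From 12:34 PM to 12:52 PM is 18 minutes.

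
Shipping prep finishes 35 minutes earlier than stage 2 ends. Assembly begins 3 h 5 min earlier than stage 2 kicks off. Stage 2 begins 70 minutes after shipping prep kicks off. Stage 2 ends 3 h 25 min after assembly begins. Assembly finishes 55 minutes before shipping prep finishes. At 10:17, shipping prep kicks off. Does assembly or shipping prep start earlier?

Stage 2 starts at 10:17 + 70 min = 11:27.
Assembly starts at 11:27 − 185 min = 08:22.
Assembly starts at 08:22 and shipping prep starts at 10:17, so assembly is first.

assembly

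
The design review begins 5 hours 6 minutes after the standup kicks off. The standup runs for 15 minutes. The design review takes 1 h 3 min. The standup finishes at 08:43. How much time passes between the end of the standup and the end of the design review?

The standup starts at 08:43 − 15 min = 08:28.
The design review starts at 08:28 + 306 min = 13:34.
The design review ends at 13:34 + 63 min = 14:37.
From 08:43 to 14:37 is 5 hours 54 minutes.

5 hours 54 minutes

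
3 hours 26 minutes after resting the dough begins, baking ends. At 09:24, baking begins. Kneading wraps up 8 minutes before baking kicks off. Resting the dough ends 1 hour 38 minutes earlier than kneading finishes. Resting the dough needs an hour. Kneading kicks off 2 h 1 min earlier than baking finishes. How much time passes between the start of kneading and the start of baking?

Kneading ends at 09:24 − 8 min = 09:16.
Resting the dough ends at 09:16 − 98 min = 07:38.
Resting the dough starts at 07:38 − 60 min = 06:38.
Baking ends at 06:38 + 206 min = 10:04.
Kneading starts at 10:04 − 121 min = 08:03.
From 08:03 to 09:24 is 81 minutes.

81 minutes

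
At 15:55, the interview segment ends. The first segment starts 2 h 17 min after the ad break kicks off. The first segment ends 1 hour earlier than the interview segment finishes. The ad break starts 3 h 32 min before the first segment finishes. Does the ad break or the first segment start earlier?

The first segment ends at 15:55 − 60 min = 14:55.
The ad break starts at 14:55 − 212 min = 11:23.
The first segment starts at 11:23 + 137 min = 13:40.
The ad break starts at 11:23 and the first segment starts at 13:40, so the ad break is first.

the ad break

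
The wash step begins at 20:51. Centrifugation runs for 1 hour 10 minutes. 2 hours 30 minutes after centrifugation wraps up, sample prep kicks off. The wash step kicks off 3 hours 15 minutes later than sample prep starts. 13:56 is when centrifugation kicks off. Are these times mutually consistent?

Yes

Centrifugation ends at 13:56 + 70 min = 15:06.
Sample prep starts at 15:06 + 150 min = 17:36.
The wash step starts at 17:36 + 195 min = 20:51.
That matches the stated 20:51, so the schedule is consistent.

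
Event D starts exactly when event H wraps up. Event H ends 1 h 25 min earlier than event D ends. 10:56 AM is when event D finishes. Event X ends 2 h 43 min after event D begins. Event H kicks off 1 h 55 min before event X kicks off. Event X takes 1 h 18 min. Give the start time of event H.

Event H ends at 10:56 AM − 85 min = 9:31 AM.
So event D starts at 9:31 AM.
Event X ends at 9:31 AM + 163 min = 12:14 PM.
Event X starts at 12:14 PM − 78 min = 10:56 AM.
Event H starts at 10:56 AM − 115 min = 9:01 AM.

9:01 AM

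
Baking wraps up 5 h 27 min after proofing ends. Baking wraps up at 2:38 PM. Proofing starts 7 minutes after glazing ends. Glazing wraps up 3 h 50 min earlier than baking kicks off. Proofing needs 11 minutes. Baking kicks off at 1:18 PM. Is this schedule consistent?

No

Glazing ends at 1:18 PM − 230 min = 9:28 AM.
Proofing starts at 9:28 AM + 7 min = 9:35 AM.
Proofing ends at 9:35 AM + 11 min = 9:46 AM.
Baking ends at 9:46 AM + 327 min = 3:13 PM.
But baking is also said to end at 2:38 PM — a 35-minute conflict.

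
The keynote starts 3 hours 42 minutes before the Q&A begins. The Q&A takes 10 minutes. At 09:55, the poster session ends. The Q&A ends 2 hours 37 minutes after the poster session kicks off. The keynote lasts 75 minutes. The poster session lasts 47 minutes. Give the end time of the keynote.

09:08

The poster session starts at 09:55 − 47 min = 09:08.
The Q&A ends at 09:08 + 157 min = 11:45.
The Q&A starts at 11:45 − 10 min = 11:35.
The keynote starts at 11:35 − 222 min = 07:53.
The keynote ends at 07:53 + 75 min = 09:08.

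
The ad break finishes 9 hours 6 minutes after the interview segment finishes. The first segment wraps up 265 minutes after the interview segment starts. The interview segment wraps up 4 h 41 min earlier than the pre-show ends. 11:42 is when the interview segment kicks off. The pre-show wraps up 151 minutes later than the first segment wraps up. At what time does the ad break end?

23:03

The first segment ends at 11:42 + 265 min = 16:07.
The pre-show ends at 16:07 + 151 min = 18:38.
The interview segment ends at 18:38 − 281 min = 13:57.
The ad break ends at 13:57 + 546 min = 23:03.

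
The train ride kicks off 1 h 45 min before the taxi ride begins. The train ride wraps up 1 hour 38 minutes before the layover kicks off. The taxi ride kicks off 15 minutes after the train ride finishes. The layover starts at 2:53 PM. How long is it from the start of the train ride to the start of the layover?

188 minutes

The train ride ends at 2:53 PM − 98 min = 1:15 PM.
The taxi ride starts at 1:15 PM + 15 min = 1:30 PM.
The train ride starts at 1:30 PM − 105 min = 11:45 AM.
From 11:45 AM to 2:53 PM is 188 minutes.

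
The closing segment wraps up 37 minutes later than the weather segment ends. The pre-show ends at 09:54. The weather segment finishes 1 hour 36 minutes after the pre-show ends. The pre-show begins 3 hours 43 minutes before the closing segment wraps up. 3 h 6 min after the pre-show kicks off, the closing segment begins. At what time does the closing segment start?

The weather segment ends at 09:54 + 96 min = 11:30.
The closing segment ends at 11:30 + 37 min = 12:07.
The pre-show starts at 12:07 − 223 min = 08:24.
The closing segment starts at 08:24 + 186 min = 11:30.

11:30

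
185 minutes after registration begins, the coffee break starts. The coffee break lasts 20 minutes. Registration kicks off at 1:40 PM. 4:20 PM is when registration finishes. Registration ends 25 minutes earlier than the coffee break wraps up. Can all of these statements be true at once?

The coffee break starts at 1:40 PM + 185 min = 4:45 PM.
The coffee break ends at 4:45 PM + 20 min = 5:05 PM.
Registration ends at 5:05 PM − 25 min = 4:40 PM.
But registration is also said to end at 4:20 PM — a 20-minute conflict.

No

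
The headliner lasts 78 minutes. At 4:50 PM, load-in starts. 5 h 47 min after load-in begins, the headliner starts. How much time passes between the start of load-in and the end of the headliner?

7 hours 5 minutes

The headliner starts at 4:50 PM + 347 min = 10:37 PM.
The headliner ends at 10:37 PM + 78 min = 11:55 PM.
From 4:50 PM to 11:55 PM is 7 hours 5 minutes.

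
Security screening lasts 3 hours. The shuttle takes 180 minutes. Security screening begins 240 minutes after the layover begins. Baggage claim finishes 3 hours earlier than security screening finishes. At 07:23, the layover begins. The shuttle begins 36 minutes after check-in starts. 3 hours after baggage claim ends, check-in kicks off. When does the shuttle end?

Security screening starts at 07:23 + 240 min = 11:23.
Security screening ends at 11:23 + 180 min = 14:23.
Baggage claim ends at 14:23 − 180 min = 11:23.
Check-in starts at 11:23 + 180 min = 14:23.
The shuttle starts at 14:23 + 36 min = 14:59.
The shuttle ends at 14:59 + 180 min = 17:59.

17:59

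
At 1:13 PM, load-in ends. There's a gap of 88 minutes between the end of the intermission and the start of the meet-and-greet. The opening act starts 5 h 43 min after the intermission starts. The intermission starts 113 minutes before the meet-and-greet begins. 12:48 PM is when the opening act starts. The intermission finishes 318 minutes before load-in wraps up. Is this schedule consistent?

No

The intermission ends at 1:13 PM − 318 min = 7:55 AM.
The meet-and-greet starts at 7:55 AM + 88 min = 9:23 AM.
The intermission starts at 9:23 AM − 113 min = 7:30 AM.
The opening act starts at 7:30 AM + 343 min = 1:13 PM.
But the opening act is also said to start at 12:48 PM — a 25-minute conflict.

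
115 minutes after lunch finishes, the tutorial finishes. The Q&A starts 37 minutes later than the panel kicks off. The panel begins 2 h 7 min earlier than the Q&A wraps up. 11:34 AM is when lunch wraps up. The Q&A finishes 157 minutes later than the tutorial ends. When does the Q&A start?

The tutorial ends at 11:34 AM + 115 min = 1:29 PM.
The Q&A ends at 1:29 PM + 157 min = 4:06 PM.
The panel starts at 4:06 PM − 127 min = 1:59 PM.
The Q&A starts at 1:59 PM + 37 min = 2:36 PM.

2:36 PM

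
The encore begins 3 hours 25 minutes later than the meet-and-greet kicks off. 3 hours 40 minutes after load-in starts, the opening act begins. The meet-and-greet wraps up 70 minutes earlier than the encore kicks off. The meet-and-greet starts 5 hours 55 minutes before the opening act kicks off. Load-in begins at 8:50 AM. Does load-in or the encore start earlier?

The opening act starts at 8:50 AM + 220 min = 12:30 PM.
The meet-and-greet starts at 12:30 PM − 355 min = 6:35 AM.
The encore starts at 6:35 AM + 205 min = 10:00 AM.
Load-in starts at 8:50 AM and the encore starts at 10:00 AM, so load-in is first.

load-in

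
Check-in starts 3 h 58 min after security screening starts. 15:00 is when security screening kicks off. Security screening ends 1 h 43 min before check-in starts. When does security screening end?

17:15

Check-in starts at 15:00 + 238 min = 18:58.
Security screening ends at 18:58 − 103 min = 17:15.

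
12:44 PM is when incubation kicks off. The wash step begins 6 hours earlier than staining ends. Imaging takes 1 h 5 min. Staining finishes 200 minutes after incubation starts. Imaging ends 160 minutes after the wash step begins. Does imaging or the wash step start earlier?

the wash step

Staining ends at 12:44 PM + 200 min = 4:04 PM.
The wash step starts at 4:04 PM − 360 min = 10:04 AM.
Imaging ends at 10:04 AM + 160 min = 12:44 PM.
Imaging starts at 12:44 PM − 65 min = 11:39 AM.
Imaging starts at 11:39 AM and the wash step starts at 10:04 AM, so the wash step is first.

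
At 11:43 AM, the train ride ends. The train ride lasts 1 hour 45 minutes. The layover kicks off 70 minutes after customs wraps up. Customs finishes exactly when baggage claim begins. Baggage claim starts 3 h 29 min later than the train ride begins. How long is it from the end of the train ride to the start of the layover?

The train ride starts at 11:43 AM − 105 min = 9:58 AM.
Baggage claim starts at 9:58 AM + 209 min = 1:27 PM.
So customs ends at 1:27 PM.
The layover starts at 1:27 PM + 70 min = 2:37 PM.
From 11:43 AM to 2:37 PM is 2 h 54 min.

2 h 54 min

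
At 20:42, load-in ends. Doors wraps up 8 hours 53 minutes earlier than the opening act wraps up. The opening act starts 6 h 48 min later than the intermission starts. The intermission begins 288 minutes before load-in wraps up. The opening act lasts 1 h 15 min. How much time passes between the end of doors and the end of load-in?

338 minutes

The intermission starts at 20:42 − 288 min = 15:54.
The opening act starts at 15:54 + 408 min = 22:42.
The opening act ends at 22:42 + 75 min = 23:57.
Doors ends at 23:57 − 533 min = 15:04.
From 15:04 to 20:42 is 338 minutes.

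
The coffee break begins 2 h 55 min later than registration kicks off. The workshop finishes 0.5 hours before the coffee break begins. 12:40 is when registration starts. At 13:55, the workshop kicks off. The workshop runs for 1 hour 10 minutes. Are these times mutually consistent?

Yes

The coffee break starts at 12:40 + 175 min = 15:35.
The workshop ends at 15:35 − 30 min = 15:05.
The workshop starts at 15:05 − 70 min = 13:55.
That matches the stated 13:55, so the schedule is consistent.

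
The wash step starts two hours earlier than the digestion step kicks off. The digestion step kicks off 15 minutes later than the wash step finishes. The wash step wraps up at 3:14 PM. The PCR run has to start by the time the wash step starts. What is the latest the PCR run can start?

The digestion step starts at 3:14 PM + 15 min = 3:29 PM.
The wash step starts at 3:29 PM − 120 min = 1:29 PM.
The PCR run is bounded by the wash step, so the latest it can start is 1:29 PM.

1:29 PM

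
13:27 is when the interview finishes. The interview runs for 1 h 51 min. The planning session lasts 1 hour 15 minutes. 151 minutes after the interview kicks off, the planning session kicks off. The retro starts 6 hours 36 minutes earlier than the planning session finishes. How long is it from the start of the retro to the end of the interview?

The interview starts at 13:27 − 111 min = 11:36.
The planning session starts at 11:36 + 151 min = 14:07.
The planning session ends at 14:07 + 75 min = 15:22.
The retro starts at 15:22 − 396 min = 08:46.
From 08:46 to 13:27 is 4 h 41 min.

4 h 41 min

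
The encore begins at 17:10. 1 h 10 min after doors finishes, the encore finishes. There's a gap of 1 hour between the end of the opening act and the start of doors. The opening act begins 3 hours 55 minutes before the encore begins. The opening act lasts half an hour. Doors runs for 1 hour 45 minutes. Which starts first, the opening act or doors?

the opening act

The opening act starts at 17:10 − 235 min = 13:15.
The opening act ends at 13:15 + 30 min = 13:45.
Doors starts at 13:45 + 60 min = 14:45.
The opening act starts at 13:15 and doors starts at 14:45, so the opening act is first.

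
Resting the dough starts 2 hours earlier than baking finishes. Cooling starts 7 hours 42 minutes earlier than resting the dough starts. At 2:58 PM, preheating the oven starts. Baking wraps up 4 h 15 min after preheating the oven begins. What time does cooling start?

Baking ends at 2:58 PM + 255 min = 7:13 PM.
Resting the dough starts at 7:13 PM − 120 min = 5:13 PM.
Cooling starts at 5:13 PM − 462 min = 9:31 AM.

9:31 AM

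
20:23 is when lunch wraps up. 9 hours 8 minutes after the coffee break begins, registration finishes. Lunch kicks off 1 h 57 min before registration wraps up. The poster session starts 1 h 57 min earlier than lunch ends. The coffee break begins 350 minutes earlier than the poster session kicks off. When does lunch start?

19:47

The poster session starts at 20:23 − 117 min = 18:26.
The coffee break starts at 18:26 − 350 min = 12:36.
Registration ends at 12:36 + 548 min = 21:44.
Lunch starts at 21:44 − 117 min = 19:47.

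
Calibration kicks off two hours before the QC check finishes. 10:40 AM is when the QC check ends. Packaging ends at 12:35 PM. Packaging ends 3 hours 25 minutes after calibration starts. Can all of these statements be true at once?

No

Calibration starts at 10:40 AM − 120 min = 8:40 AM.
Packaging ends at 8:40 AM + 205 min = 12:05 PM.
But packaging is also said to end at 12:35 PM — a 30-minute conflict.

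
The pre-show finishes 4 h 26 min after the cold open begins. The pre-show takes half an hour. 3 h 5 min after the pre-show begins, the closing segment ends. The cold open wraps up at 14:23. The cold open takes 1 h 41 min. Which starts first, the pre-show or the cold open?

The cold open starts at 14:23 − 101 min = 12:42.
The pre-show ends at 12:42 + 266 min = 17:08.
The pre-show starts at 17:08 − 30 min = 16:38.
The pre-show starts at 16:38 and the cold open starts at 12:42, so the cold open is first.

the cold open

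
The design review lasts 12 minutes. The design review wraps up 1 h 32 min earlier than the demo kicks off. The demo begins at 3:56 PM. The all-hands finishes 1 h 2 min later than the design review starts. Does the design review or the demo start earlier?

the design review

The design review ends at 3:56 PM − 92 min = 2:24 PM.
The design review starts at 2:24 PM − 12 min = 2:12 PM.
The design review starts at 2:12 PM and the demo starts at 3:56 PM, so the design review is first.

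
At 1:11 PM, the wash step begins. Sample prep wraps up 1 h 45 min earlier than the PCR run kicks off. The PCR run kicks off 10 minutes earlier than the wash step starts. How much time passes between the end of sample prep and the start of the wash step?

The PCR run starts at 1:11 PM − 10 min = 1:01 PM.
Sample prep ends at 1:01 PM − 105 min = 11:16 AM.
From 11:16 AM to 1:11 PM is 1 hour 55 minutes.

1 hour 55 minutes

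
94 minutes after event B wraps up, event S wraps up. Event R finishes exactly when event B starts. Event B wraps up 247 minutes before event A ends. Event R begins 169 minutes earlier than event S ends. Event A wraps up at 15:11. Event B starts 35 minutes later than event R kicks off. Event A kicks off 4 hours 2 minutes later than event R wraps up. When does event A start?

14:26

Event B ends at 15:11 − 247 min = 11:04.
Event S ends at 11:04 + 94 min = 12:38.
Event R starts at 12:38 − 169 min = 09:49.
Event B starts at 09:49 + 35 min = 10:24.
So event R ends at 10:24.
Event A starts at 10:24 + 242 min = 14:26.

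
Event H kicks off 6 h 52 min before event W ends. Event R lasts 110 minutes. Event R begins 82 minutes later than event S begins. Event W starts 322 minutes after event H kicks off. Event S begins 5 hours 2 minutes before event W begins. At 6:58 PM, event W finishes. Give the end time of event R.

Event H starts at 6:58 PM − 412 min = 12:06 PM.
Event W starts at 12:06 PM + 322 min = 5:28 PM.
Event S starts at 5:28 PM − 302 min = 12:26 PM.
Event R starts at 12:26 PM + 82 min = 1:48 PM.
Event R ends at 1:48 PM + 110 min = 3:38 PM.

3:38 PM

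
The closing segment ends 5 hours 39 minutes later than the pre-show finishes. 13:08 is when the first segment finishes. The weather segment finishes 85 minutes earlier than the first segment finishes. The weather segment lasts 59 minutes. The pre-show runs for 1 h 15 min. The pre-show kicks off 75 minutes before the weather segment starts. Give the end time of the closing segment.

The weather segment ends at 13:08 − 85 min = 11:43.
The weather segment starts at 11:43 − 59 min = 10:44.
The pre-show starts at 10:44 − 75 min = 09:29.
The pre-show ends at 09:29 + 75 min = 10:44.
The closing segment ends at 10:44 + 339 min = 16:23.

16:23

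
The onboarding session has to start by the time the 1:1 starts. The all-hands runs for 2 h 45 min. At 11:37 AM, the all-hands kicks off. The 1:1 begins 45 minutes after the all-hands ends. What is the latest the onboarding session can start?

3:07 PM

The all-hands ends at 11:37 AM + 165 min = 2:22 PM.
The 1:1 starts at 2:22 PM + 45 min = 3:07 PM.
The onboarding session is bounded by the 1:1, so the latest it can start is 3:07 PM.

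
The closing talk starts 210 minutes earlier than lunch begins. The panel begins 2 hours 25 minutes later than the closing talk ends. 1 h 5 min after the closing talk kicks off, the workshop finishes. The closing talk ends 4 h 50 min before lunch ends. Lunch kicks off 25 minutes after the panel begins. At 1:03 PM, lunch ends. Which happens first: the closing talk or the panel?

The closing talk ends at 1:03 PM − 290 min = 8:13 AM.
The panel starts at 8:13 AM + 145 min = 10:38 AM.
Lunch starts at 10:38 AM + 25 min = 11:03 AM.
The closing talk starts at 11:03 AM − 210 min = 7:33 AM.
The closing talk starts at 7:33 AM and the panel starts at 10:38 AM, so the closing talk is first.

the closing talk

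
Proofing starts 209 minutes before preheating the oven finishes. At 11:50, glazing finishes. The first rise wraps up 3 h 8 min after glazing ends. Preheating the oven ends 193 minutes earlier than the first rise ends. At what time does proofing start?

08:16

The first rise ends at 11:50 + 188 min = 14:58.
Preheating the oven ends at 14:58 − 193 min = 11:45.
Proofing starts at 11:45 − 209 min = 08:16.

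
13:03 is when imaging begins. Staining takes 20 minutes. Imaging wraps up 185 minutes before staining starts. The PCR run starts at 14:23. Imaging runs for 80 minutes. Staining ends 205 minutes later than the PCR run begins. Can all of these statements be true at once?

Yes

Staining ends at 14:23 + 205 min = 17:48.
Staining starts at 17:48 − 20 min = 17:28.
Imaging ends at 17:28 − 185 min = 14:23.
Imaging starts at 14:23 − 80 min = 13:03.
That matches the stated 13:03, so the schedule is consistent.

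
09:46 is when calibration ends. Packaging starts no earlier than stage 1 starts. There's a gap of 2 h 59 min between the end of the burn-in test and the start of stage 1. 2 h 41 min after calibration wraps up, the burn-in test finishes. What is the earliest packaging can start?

15:26

The burn-in test ends at 09:46 + 161 min = 12:27.
Stage 1 starts at 12:27 + 179 min = 15:26.
Packaging is bounded by stage 1, so the earliest it can start is 15:26.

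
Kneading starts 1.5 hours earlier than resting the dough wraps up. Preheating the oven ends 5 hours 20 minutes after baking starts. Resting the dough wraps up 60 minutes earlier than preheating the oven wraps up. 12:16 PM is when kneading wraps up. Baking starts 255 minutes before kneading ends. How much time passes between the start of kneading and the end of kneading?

Baking starts at 12:16 PM − 255 min = 8:01 AM.
Preheating the oven ends at 8:01 AM + 320 min = 1:21 PM.
Resting the dough ends at 1:21 PM − 60 min = 12:21 PM.
Kneading starts at 12:21 PM − 90 min = 10:51 AM.
From 10:51 AM to 12:16 PM is 85 minutes.

85 minutes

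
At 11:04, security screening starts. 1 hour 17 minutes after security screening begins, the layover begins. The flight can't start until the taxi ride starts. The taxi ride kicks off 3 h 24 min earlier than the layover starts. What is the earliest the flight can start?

08:57

The layover starts at 11:04 + 77 min = 12:21.
The taxi ride starts at 12:21 − 204 min = 08:57.
The flight is bounded by the taxi ride, so the earliest it can start is 08:57.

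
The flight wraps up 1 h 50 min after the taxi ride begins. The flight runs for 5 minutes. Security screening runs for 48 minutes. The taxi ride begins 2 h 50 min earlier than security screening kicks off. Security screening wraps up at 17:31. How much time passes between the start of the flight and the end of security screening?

113 minutes

Security screening starts at 17:31 − 48 min = 16:43.
The taxi ride starts at 16:43 − 170 min = 13:53.
The flight ends at 13:53 + 110 min = 15:43.
The flight starts at 15:43 − 5 min = 15:38.
From 15:38 to 17:31 is 113 minutes.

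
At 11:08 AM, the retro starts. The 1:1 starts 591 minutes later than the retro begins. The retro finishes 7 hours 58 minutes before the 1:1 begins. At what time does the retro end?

The 1:1 starts at 11:08 AM + 591 min = 8:59 PM.
The retro ends at 8:59 PM − 478 min = 1:01 PM.

1:01 PM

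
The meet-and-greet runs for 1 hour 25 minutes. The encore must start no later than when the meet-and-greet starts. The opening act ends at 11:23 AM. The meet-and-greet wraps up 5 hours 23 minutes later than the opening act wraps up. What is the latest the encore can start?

The meet-and-greet ends at 11:23 AM + 323 min = 4:46 PM.
The meet-and-greet starts at 4:46 PM − 85 min = 3:21 PM.
The encore is bounded by the meet-and-greet, so the latest it can start is 3:21 PM.

3:21 PM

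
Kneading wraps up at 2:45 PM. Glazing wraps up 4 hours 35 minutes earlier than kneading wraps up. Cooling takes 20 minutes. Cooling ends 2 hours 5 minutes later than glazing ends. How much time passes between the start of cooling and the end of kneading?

2 hours 50 minutes

Glazing ends at 2:45 PM − 275 min = 10:10 AM.
Cooling ends at 10:10 AM + 125 min = 12:15 PM.
Cooling starts at 12:15 PM − 20 min = 11:55 AM.
From 11:55 AM to 2:45 PM is 2 hours 50 minutes.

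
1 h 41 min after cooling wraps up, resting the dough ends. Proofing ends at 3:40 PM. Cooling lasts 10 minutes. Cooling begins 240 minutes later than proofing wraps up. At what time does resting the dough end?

Cooling starts at 3:40 PM + 240 min = 7:40 PM.
Cooling ends at 7:40 PM + 10 min = 7:50 PM.
Resting the dough ends at 7:50 PM + 101 min = 9:31 PM.

9:31 PM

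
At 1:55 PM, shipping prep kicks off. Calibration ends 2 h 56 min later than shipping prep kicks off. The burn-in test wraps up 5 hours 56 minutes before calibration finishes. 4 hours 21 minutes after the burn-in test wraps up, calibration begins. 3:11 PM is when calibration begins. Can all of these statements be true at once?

Calibration ends at 1:55 PM + 176 min = 4:51 PM.
The burn-in test ends at 4:51 PM − 356 min = 10:55 AM.
Calibration starts at 10:55 AM + 261 min = 3:16 PM.
But calibration is also said to start at 3:11 PM — a 5-minute conflict.

No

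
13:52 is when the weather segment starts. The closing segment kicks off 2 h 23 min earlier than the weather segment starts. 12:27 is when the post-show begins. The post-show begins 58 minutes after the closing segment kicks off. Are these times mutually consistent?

Yes

The closing segment starts at 13:52 − 143 min = 11:29.
The post-show starts at 11:29 + 58 min = 12:27.
That matches the stated 12:27, so the schedule is consistent.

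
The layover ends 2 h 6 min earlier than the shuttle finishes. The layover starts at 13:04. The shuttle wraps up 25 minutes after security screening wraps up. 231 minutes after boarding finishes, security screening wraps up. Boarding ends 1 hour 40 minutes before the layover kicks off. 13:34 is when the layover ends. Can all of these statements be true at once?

Boarding ends at 13:04 − 100 min = 11:24.
Security screening ends at 11:24 + 231 min = 15:15.
The shuttle ends at 15:15 + 25 min = 15:40.
The layover ends at 15:40 − 126 min = 13:34.
That matches the stated 13:34, so the schedule is consistent.

Yes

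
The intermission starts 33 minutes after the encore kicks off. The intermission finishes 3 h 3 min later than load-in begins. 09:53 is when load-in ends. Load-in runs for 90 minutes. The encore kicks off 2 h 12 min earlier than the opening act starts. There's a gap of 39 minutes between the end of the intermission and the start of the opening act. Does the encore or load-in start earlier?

load-in

Load-in starts at 09:53 − 90 min = 08:23.
The intermission ends at 08:23 + 183 min = 11:26.
The opening act starts at 11:26 + 39 min = 12:05.
The encore starts at 12:05 − 132 min = 09:53.
The encore starts at 09:53 and load-in starts at 08:23, so load-in is first.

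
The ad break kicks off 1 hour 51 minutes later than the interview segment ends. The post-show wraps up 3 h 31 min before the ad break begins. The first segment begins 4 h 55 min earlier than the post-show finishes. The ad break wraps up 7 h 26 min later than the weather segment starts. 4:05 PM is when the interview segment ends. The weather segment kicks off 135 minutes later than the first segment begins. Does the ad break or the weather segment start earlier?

the weather segment

The ad break starts at 4:05 PM + 111 min = 5:56 PM.
The post-show ends at 5:56 PM − 211 min = 2:25 PM.
The first segment starts at 2:25 PM − 295 min = 9:30 AM.
The weather segment starts at 9:30 AM + 135 min = 11:45 AM.
The ad break starts at 5:56 PM and the weather segment starts at 11:45 AM, so the weather segment is first.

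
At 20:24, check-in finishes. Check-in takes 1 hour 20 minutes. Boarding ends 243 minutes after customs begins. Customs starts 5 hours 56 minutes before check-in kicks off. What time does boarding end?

Check-in starts at 20:24 − 80 min = 19:04.
Customs starts at 19:04 − 356 min = 13:08.
Boarding ends at 13:08 + 243 min = 17:11.

17:11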